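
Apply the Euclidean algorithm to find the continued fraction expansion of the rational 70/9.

Run the Euclidean algorithm on 70 and 9; the successive quotients are the partial quotients a_0, a_1, ... (each step inverts the fractional part left over by the previous one):
  70 = 7*9 + 7, so a_0 = 7.
  9 = 1*7 + 2, so a_1 = 1.
  7 = 3*2 + 1, so a_2 = 3.
  2 = 2*1 + 0, so a_3 = 2.
The remainder reaches 0 after 4 divisions, so the expansion has 4 partial quotients, read off in order.

[7; 1, 3, 2]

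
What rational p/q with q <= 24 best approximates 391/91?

Expand x = 391/91 as a continued fraction with the Euclidean algorithm:
  391 = 4*91 + 27, so a_0 = 4.
  91 = 3*27 + 10, so a_1 = 3.
  27 = 2*10 + 7, so a_2 = 2.
  10 = 1*7 + 3, so a_3 = 1.
  7 = 2*3 + 1, so a_4 = 2.
  3 = 3*1 + 0, so a_5 = 3.
so x = [4; 3, 2, 1, 2, 3].
Convergents (p_i = a_i*p_{i-1} + p_{i-2}, q_i = a_i*q_{i-1} + q_{i-2} with p_{-2}=0, p_{-1}=1, q_{-2}=1, q_{-1}=0), until the denominator exceeds 24:
  i=0: a_0=4, p_0 = 4*1 + 0 = 4, q_0 = 4*0 + 1 = 1.
  i=1: a_1=3, p_1 = 3*4 + 1 = 13, q_1 = 3*1 + 0 = 3.
  i=2: a_2=2, p_2 = 2*13 + 4 = 30, q_2 = 2*3 + 1 = 7.
  i=3: a_3=1, p_3 = 1*30 + 13 = 43, q_3 = 1*7 + 3 = 10.
  i=4: a_4=2, p_4 = 2*43 + 30 = 116, q_4 = 2*10 + 7 = 27.
q_4 = 27 > 24, so the last convergent with denominator <= 24 is p_3/q_3 = 43/10.
The closest fraction with denominator <= 24 is either p_3/q_3 or the intermediate fraction (k*p_3 + p_2)/(k*q_3 + q_2) with the largest k >= 1 whose denominator stays <= 24; these approach x as k grows, and every other convergent or intermediate fraction in range is farther away.
Largest k: floor((24 - q_2)/q_3) = floor((24 - 7)/10) = 1.
That gives (1*43 + 30)/(1*10 + 7) = 73/17.
Compare the errors: |x - 43/10| = |391*10 - 43*91|/(91*10) = 3/910, and |x - 73/17| = |391*17 - 73*91|/(91*17) = 4/1547.
Cross-multiplying, 4*910 = 3640 < 4641 = 3*1547, so 4/1547 is smaller: the intermediate fraction 73/17 is closer to x than 43/10.

73/17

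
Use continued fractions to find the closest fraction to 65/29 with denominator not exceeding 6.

9/4

Expand x = 65/29 as a continued fraction with the Euclidean algorithm:
  65 = 2*29 + 7, so a_0 = 2.
  29 = 4*7 + 1, so a_1 = 4.
  7 = 7*1 + 0, so a_2 = 7.
so x = [2; 4, 7].
Convergents (p_i = a_i*p_{i-1} + p_{i-2}, q_i = a_i*q_{i-1} + q_{i-2} with p_{-2}=0, p_{-1}=1, q_{-2}=1, q_{-1}=0), until the denominator exceeds 6:
  i=0: a_0=2, p_0 = 2*1 + 0 = 2, q_0 = 2*0 + 1 = 1.
  i=1: a_1=4, p_1 = 4*2 + 1 = 9, q_1 = 4*1 + 0 = 4.
  i=2: a_2=7, p_2 = 7*9 + 2 = 65, q_2 = 7*4 + 1 = 29.
q_2 = 29 > 6, so the last convergent with denominator <= 6 is p_1/q_1 = 9/4.
The closest fraction with denominator <= 6 is either p_1/q_1 or the intermediate fraction (k*p_1 + p_0)/(k*q_1 + q_0) with the largest k >= 1 whose denominator stays <= 6; these approach x as k grows, and every other convergent or intermediate fraction in range is farther away.
Largest k: floor((6 - q_0)/q_1) = floor((6 - 1)/4) = 1.
That gives (1*9 + 2)/(1*4 + 1) = 11/5.
Compare the errors: |x - 9/4| = |65*4 - 9*29|/(29*4) = 1/116, and |x - 11/5| = |65*5 - 11*29|/(29*5) = 6/145.
Cross-multiplying, 1*145 = 145 < 696 = 6*116, so 1/116 is smaller: the convergent 9/4 is closer to x than 11/5.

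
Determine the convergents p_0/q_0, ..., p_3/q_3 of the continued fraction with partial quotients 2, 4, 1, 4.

2/1, 9/4, 11/5, 53/24

Using the convergent recurrence p_i = a_i*p_{i-1} + p_{i-2}, q_i = a_i*q_{i-1} + q_{i-2} with p_{-2}=0, p_{-1}=1, q_{-2}=1, q_{-1}=0:
  i=0: a_0=2, p_0 = 2*1 + 0 = 2, q_0 = 2*0 + 1 = 1.
  i=1: a_1=4, p_1 = 4*2 + 1 = 9, q_1 = 4*1 + 0 = 4.
  i=2: a_2=1, p_2 = 1*9 + 2 = 11, q_2 = 1*4 + 1 = 5.
  i=3: a_3=4, p_3 = 4*11 + 9 = 53, q_3 = 4*5 + 4 = 24.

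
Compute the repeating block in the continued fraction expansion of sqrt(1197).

[34; (1, 1, 2, 16, 1, 8, 1, 16, 2, 1, 1, 68)]

Write x_i = (sqrt(1197) + m_i)/d_i with (m_0, d_0) = (0, 1). a_0 = floor(sqrt(1197)) = 34, since 34^2 = 1156 <= 1197 < 1225 = 35^2.
Iterate m_{i+1} = d_i*a_i - m_i, d_{i+1} = (1197 - m_{i+1}^2)/d_i, a_{i+1} = floor((a_0 + m_{i+1})/d_{i+1}):
  m_1 = 1*34 - 0 = 34, d_1 = (1197 - 34^2)/1 = 41/1 = 41, a_1 = floor((34 + 34)/41) = 1.
  m_2 = 41*1 - 34 = 7, d_2 = (1197 - 7^2)/41 = 1148/41 = 28, a_2 = floor((34 + 7)/28) = 1.
  m_3 = 28*1 - 7 = 21, d_3 = (1197 - 21^2)/28 = 756/28 = 27, a_3 = floor((34 + 21)/27) = 2.
  m_4 = 27*2 - 21 = 33, d_4 = (1197 - 33^2)/27 = 108/27 = 4, a_4 = floor((34 + 33)/4) = 16.
  m_5 = 4*16 - 33 = 31, d_5 = (1197 - 31^2)/4 = 236/4 = 59, a_5 = floor((34 + 31)/59) = 1.
  m_6 = 59*1 - 31 = 28, d_6 = (1197 - 28^2)/59 = 413/59 = 7, a_6 = floor((34 + 28)/7) = 8.
  m_7 = 7*8 - 28 = 28, d_7 = (1197 - 28^2)/7 = 413/7 = 59, a_7 = floor((34 + 28)/59) = 1.
  m_8 = 59*1 - 28 = 31, d_8 = (1197 - 31^2)/59 = 236/59 = 4, a_8 = floor((34 + 31)/4) = 16.
  m_9 = 4*16 - 31 = 33, d_9 = (1197 - 33^2)/4 = 108/4 = 27, a_9 = floor((34 + 33)/27) = 2.
  m_10 = 27*2 - 33 = 21, d_10 = (1197 - 21^2)/27 = 756/27 = 28, a_10 = floor((34 + 21)/28) = 1.
  m_11 = 28*1 - 21 = 7, d_11 = (1197 - 7^2)/28 = 1148/28 = 41, a_11 = floor((34 + 7)/41) = 1.
  m_12 = 41*1 - 7 = 34, d_12 = (1197 - 34^2)/41 = 41/41 = 1, a_12 = floor((34 + 34)/1) = 68.
  m_13 = 1*68 - 34 = 34, d_13 = (1197 - 34^2)/1 = 41/1 = 41: (m_13, d_13) = (m_1, d_1) = (34, 41), so from here the quotients repeat a_1, ..., a_12; the period length is 12.
Hence the expansion of sqrt(1197) is a_0 = 34 followed by the repeating block 1, 1, 2, 16, 1, 8, 1, 16, 2, 1, 1, 68 (period 12).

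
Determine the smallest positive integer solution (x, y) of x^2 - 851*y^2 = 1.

First expand sqrt(851) as a continued fraction. With x_i = (sqrt(851) + m_i)/d_i and (m_0, d_0) = (0, 1): a_0 = floor(sqrt(851)) = 29, since 29^2 = 841 <= 851 < 900 = 30^2.
Iterate m_{i+1} = d_i*a_i - m_i, d_{i+1} = (851 - m_{i+1}^2)/d_i, a_{i+1} = floor((a_0 + m_{i+1})/d_{i+1}):
  m_1 = 1*29 - 0 = 29, d_1 = (851 - 29^2)/1 = 10/1 = 10, a_1 = floor((29 + 29)/10) = 5.
  m_2 = 10*5 - 29 = 21, d_2 = (851 - 21^2)/10 = 410/10 = 41, a_2 = floor((29 + 21)/41) = 1.
  m_3 = 41*1 - 21 = 20, d_3 = (851 - 20^2)/41 = 451/41 = 11, a_3 = floor((29 + 20)/11) = 4.
  m_4 = 11*4 - 20 = 24, d_4 = (851 - 24^2)/11 = 275/11 = 25, a_4 = floor((29 + 24)/25) = 2.
  m_5 = 25*2 - 24 = 26, d_5 = (851 - 26^2)/25 = 175/25 = 7, a_5 = floor((29 + 26)/7) = 7.
  m_6 = 7*7 - 26 = 23, d_6 = (851 - 23^2)/7 = 322/7 = 46, a_6 = floor((29 + 23)/46) = 1.
  m_7 = 46*1 - 23 = 23, d_7 = (851 - 23^2)/46 = 322/46 = 7, a_7 = floor((29 + 23)/7) = 7.
  m_8 = 7*7 - 23 = 26, d_8 = (851 - 26^2)/7 = 175/7 = 25, a_8 = floor((29 + 26)/25) = 2.
  m_9 = 25*2 - 26 = 24, d_9 = (851 - 24^2)/25 = 275/25 = 11, a_9 = floor((29 + 24)/11) = 4.
  m_10 = 11*4 - 24 = 20, d_10 = (851 - 20^2)/11 = 451/11 = 41, a_10 = floor((29 + 20)/41) = 1.
  m_11 = 41*1 - 20 = 21, d_11 = (851 - 21^2)/41 = 410/41 = 10, a_11 = floor((29 + 21)/10) = 5.
  m_12 = 10*5 - 21 = 29, d_12 = (851 - 29^2)/10 = 10/10 = 1, a_12 = floor((29 + 29)/1) = 58.
  m_13 = 1*58 - 29 = 29, d_13 = (851 - 29^2)/1 = 10/1 = 10: (m_13, d_13) = (m_1, d_1) = (29, 10), so from here the quotients repeat a_1, ..., a_12; the period length is 12.
So sqrt(851) = [29; (5, 1, 4, 2, 7, 1, 7, 2, 4, 1, 5, 58)] with period length k = 12.
k is even, so the fundamental solution of x^2 - 851y^2 = 1 is (p_{k-1}, q_{k-1}) = (p_11, q_11); compute convergents through index 11.
Convergents (p_i = a_i*p_{i-1} + p_{i-2}, q_i = a_i*q_{i-1} + q_{i-2} with p_{-2}=0, p_{-1}=1, q_{-2}=1, q_{-1}=0):
  i=0: a_0=29, p_0 = 29*1 + 0 = 29, q_0 = 29*0 + 1 = 1.
  i=1: a_1=5, p_1 = 5*29 + 1 = 146, q_1 = 5*1 + 0 = 5.
  i=2: a_2=1, p_2 = 1*146 + 29 = 175, q_2 = 1*5 + 1 = 6.
  i=3: a_3=4, p_3 = 4*175 + 146 = 846, q_3 = 4*6 + 5 = 29.
  i=4: a_4=2, p_4 = 2*846 + 175 = 1867, q_4 = 2*29 + 6 = 64.
  i=5: a_5=7, p_5 = 7*1867 + 846 = 13915, q_5 = 7*64 + 29 = 477.
  i=6: a_6=1, p_6 = 1*13915 + 1867 = 15782, q_6 = 1*477 + 64 = 541.
  i=7: a_7=7, p_7 = 7*15782 + 13915 = 124389, q_7 = 7*541 + 477 = 4264.
  i=8: a_8=2, p_8 = 2*124389 + 15782 = 264560, q_8 = 2*4264 + 541 = 9069.
  i=9: a_9=4, p_9 = 4*264560 + 124389 = 1182629, q_9 = 4*9069 + 4264 = 40540.
  i=10: a_10=1, p_10 = 1*1182629 + 264560 = 1447189, q_10 = 1*40540 + 9069 = 49609.
  i=11: a_11=5, p_11 = 5*1447189 + 1182629 = 8418574, q_11 = 5*49609 + 40540 = 288585.
Check: 8418574^2 - 851*288585^2 = 70872388193476 - 70872388193475 = 1, so (x, y) = (8418574, 288585) solves the equation, and by the theorem it is the least positive solution.

(x, y) = (8418574, 288585)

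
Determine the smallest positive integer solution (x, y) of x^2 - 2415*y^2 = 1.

First expand sqrt(2415) as a continued fraction. With x_i = (sqrt(2415) + m_i)/d_i and (m_0, d_0) = (0, 1): a_0 = floor(sqrt(2415)) = 49, since 49^2 = 2401 <= 2415 < 2500 = 50^2.
Iterate m_{i+1} = d_i*a_i - m_i, d_{i+1} = (2415 - m_{i+1}^2)/d_i, a_{i+1} = floor((a_0 + m_{i+1})/d_{i+1}):
  m_1 = 1*49 - 0 = 49, d_1 = (2415 - 49^2)/1 = 14/1 = 14, a_1 = floor((49 + 49)/14) = 7.
  m_2 = 14*7 - 49 = 49, d_2 = (2415 - 49^2)/14 = 14/14 = 1, a_2 = floor((49 + 49)/1) = 98.
  m_3 = 1*98 - 49 = 49, d_3 = (2415 - 49^2)/1 = 14/1 = 14: (m_3, d_3) = (m_1, d_1) = (49, 14), so from here the quotients repeat a_1, a_2; the period length is 2.
So sqrt(2415) = [49; (7, 98)] with period length k = 2.
k is even, so the fundamental solution of x^2 - 2415y^2 = 1 is (p_{k-1}, q_{k-1}) = (p_1, q_1); compute convergents through index 1.
Convergents (p_i = a_i*p_{i-1} + p_{i-2}, q_i = a_i*q_{i-1} + q_{i-2} with p_{-2}=0, p_{-1}=1, q_{-2}=1, q_{-1}=0):
  i=0: a_0=49, p_0 = 49*1 + 0 = 49, q_0 = 49*0 + 1 = 1.
  i=1: a_1=7, p_1 = 7*49 + 1 = 344, q_1 = 7*1 + 0 = 7.
Check: 344^2 - 2415*7^2 = 118336 - 118335 = 1, so (x, y) = (344, 7) solves the equation, and by the theorem it is the least positive solution.

(x, y) = (344, 7)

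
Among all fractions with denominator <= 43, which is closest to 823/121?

34/5

Expand x = 823/121 as a continued fraction with the Euclidean algorithm:
  823 = 6*121 + 97, so a_0 = 6.
  121 = 1*97 + 24, so a_1 = 1.
  97 = 4*24 + 1, so a_2 = 4.
  24 = 24*1 + 0, so a_3 = 24.
so x = [6; 1, 4, 24].
Convergents (p_i = a_i*p_{i-1} + p_{i-2}, q_i = a_i*q_{i-1} + q_{i-2} with p_{-2}=0, p_{-1}=1, q_{-2}=1, q_{-1}=0), until the denominator exceeds 43:
  i=0: a_0=6, p_0 = 6*1 + 0 = 6, q_0 = 6*0 + 1 = 1.
  i=1: a_1=1, p_1 = 1*6 + 1 = 7, q_1 = 1*1 + 0 = 1.
  i=2: a_2=4, p_2 = 4*7 + 6 = 34, q_2 = 4*1 + 1 = 5.
  i=3: a_3=24, p_3 = 24*34 + 7 = 823, q_3 = 24*5 + 1 = 121.
q_3 = 121 > 43, so the last convergent with denominator <= 43 is p_2/q_2 = 34/5.
The closest fraction with denominator <= 43 is either p_2/q_2 or the intermediate fraction (k*p_2 + p_1)/(k*q_2 + q_1) with the largest k >= 1 whose denominator stays <= 43; these approach x as k grows, and every other convergent or intermediate fraction in range is farther away.
Largest k: floor((43 - q_1)/q_2) = floor((43 - 1)/5) = 8.
That gives (8*34 + 7)/(8*5 + 1) = 279/41.
Compare the errors: |x - 34/5| = |823*5 - 34*121|/(121*5) = 1/605, and |x - 279/41| = |823*41 - 279*121|/(121*41) = 16/4961.
Cross-multiplying, 1*4961 = 4961 < 9680 = 16*605, so 1/605 is smaller: the convergent 34/5 is closer to x than 279/41.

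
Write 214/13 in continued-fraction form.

[16; 2, 6]

Run the Euclidean algorithm on 214 and 13; the successive quotients are the partial quotients a_0, a_1, ... (each step inverts the fractional part left over by the previous one):
  214 = 16*13 + 6, so a_0 = 16.
  13 = 2*6 + 1, so a_1 = 2.
  6 = 6*1 + 0, so a_2 = 6.
The remainder reaches 0 after 3 divisions, so the expansion has 3 partial quotients, read off in order.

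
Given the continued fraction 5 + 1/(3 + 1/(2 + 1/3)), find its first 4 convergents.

5/1, 16/3, 37/7, 127/24

Using the convergent recurrence p_i = a_i*p_{i-1} + p_{i-2}, q_i = a_i*q_{i-1} + q_{i-2} with p_{-2}=0, p_{-1}=1, q_{-2}=1, q_{-1}=0:
  i=0: a_0=5, p_0 = 5*1 + 0 = 5, q_0 = 5*0 + 1 = 1.
  i=1: a_1=3, p_1 = 3*5 + 1 = 16, q_1 = 3*1 + 0 = 3.
  i=2: a_2=2, p_2 = 2*16 + 5 = 37, q_2 = 2*3 + 1 = 7.
  i=3: a_3=3, p_3 = 3*37 + 16 = 127, q_3 = 3*7 + 3 = 24.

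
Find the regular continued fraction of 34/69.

Run the Euclidean algorithm on 34 and 69; the successive quotients are the partial quotients a_0, a_1, ... (each step inverts the fractional part left over by the previous one):
  34 = 0*69 + 34, so a_0 = 0.
  69 = 2*34 + 1, so a_1 = 2.
  34 = 34*1 + 0, so a_2 = 34.
The remainder reaches 0 after 3 divisions, so the expansion has 3 partial quotients, read off in order.

[0; 2, 34]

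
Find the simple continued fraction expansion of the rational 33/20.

[1; 1, 1, 1, 6]

Run the Euclidean algorithm on 33 and 20; the successive quotients are the partial quotients a_0, a_1, ... (each step inverts the fractional part left over by the previous one):
  33 = 1*20 + 13, so a_0 = 1.
  20 = 1*13 + 7, so a_1 = 1.
  13 = 1*7 + 6, so a_2 = 1.
  7 = 1*6 + 1, so a_3 = 1.
  6 = 6*1 + 0, so a_4 = 6.
The remainder reaches 0 after 5 divisions, so the expansion has 5 partial quotients, read off in order.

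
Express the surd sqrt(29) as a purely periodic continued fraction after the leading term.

Write x_i = (sqrt(29) + m_i)/d_i with (m_0, d_0) = (0, 1). a_0 = floor(sqrt(29)) = 5, since 5^2 = 25 <= 29 < 36 = 6^2.
Iterate m_{i+1} = d_i*a_i - m_i, d_{i+1} = (29 - m_{i+1}^2)/d_i, a_{i+1} = floor((a_0 + m_{i+1})/d_{i+1}):
  m_1 = 1*5 - 0 = 5, d_1 = (29 - 5^2)/1 = 4/1 = 4, a_1 = floor((5 + 5)/4) = 2.
  m_2 = 4*2 - 5 = 3, d_2 = (29 - 3^2)/4 = 20/4 = 5, a_2 = floor((5 + 3)/5) = 1.
  m_3 = 5*1 - 3 = 2, d_3 = (29 - 2^2)/5 = 25/5 = 5, a_3 = floor((5 + 2)/5) = 1.
  m_4 = 5*1 - 2 = 3, d_4 = (29 - 3^2)/5 = 20/5 = 4, a_4 = floor((5 + 3)/4) = 2.
  m_5 = 4*2 - 3 = 5, d_5 = (29 - 5^2)/4 = 4/4 = 1, a_5 = floor((5 + 5)/1) = 10.
  m_6 = 1*10 - 5 = 5, d_6 = (29 - 5^2)/1 = 4/1 = 4: (m_6, d_6) = (m_1, d_1) = (5, 4), so from here the quotients repeat a_1, ..., a_5; the period length is 5.
Hence the expansion of sqrt(29) is a_0 = 5 followed by the repeating block 2, 1, 1, 2, 10 (period 5).

[5; (2, 1, 1, 2, 10)]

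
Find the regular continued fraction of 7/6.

Run the Euclidean algorithm on 7 and 6; the successive quotients are the partial quotients a_0, a_1, ... (each step inverts the fractional part left over by the previous one):
  7 = 1*6 + 1, so a_0 = 1.
  6 = 6*1 + 0, so a_1 = 6.
The remainder reaches 0 after 2 divisions, so the expansion has 2 partial quotients, read off in order.

[1; 6]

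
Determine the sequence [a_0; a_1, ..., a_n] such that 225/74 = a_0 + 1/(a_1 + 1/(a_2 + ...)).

[3; 24, 1, 2]

Run the Euclidean algorithm on 225 and 74; the successive quotients are the partial quotients a_0, a_1, ... (each step inverts the fractional part left over by the previous one):
  225 = 3*74 + 3, so a_0 = 3.
  74 = 24*3 + 2, so a_1 = 24.
  3 = 1*2 + 1, so a_2 = 1.
  2 = 2*1 + 0, so a_3 = 2.
The remainder reaches 0 after 4 divisions, so the expansion has 4 partial quotients, read off in order.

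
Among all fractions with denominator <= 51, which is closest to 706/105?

Expand x = 706/105 as a continued fraction with the Euclidean algorithm:
  706 = 6*105 + 76, so a_0 = 6.
  105 = 1*76 + 29, so a_1 = 1.
  76 = 2*29 + 18, so a_2 = 2.
  29 = 1*18 + 11, so a_3 = 1.
  18 = 1*11 + 7, so a_4 = 1.
  11 = 1*7 + 4, so a_5 = 1.
  7 = 1*4 + 3, so a_6 = 1.
  4 = 1*3 + 1, so a_7 = 1.
  3 = 3*1 + 0, so a_8 = 3.
so x = [6; 1, 2, 1, 1, 1, 1, 1, 3].
Convergents (p_i = a_i*p_{i-1} + p_{i-2}, q_i = a_i*q_{i-1} + q_{i-2} with p_{-2}=0, p_{-1}=1, q_{-2}=1, q_{-1}=0), until the denominator exceeds 51:
  i=0: a_0=6, p_0 = 6*1 + 0 = 6, q_0 = 6*0 + 1 = 1.
  i=1: a_1=1, p_1 = 1*6 + 1 = 7, q_1 = 1*1 + 0 = 1.
  i=2: a_2=2, p_2 = 2*7 + 6 = 20, q_2 = 2*1 + 1 = 3.
  i=3: a_3=1, p_3 = 1*20 + 7 = 27, q_3 = 1*3 + 1 = 4.
  i=4: a_4=1, p_4 = 1*27 + 20 = 47, q_4 = 1*4 + 3 = 7.
  i=5: a_5=1, p_5 = 1*47 + 27 = 74, q_5 = 1*7 + 4 = 11.
  i=6: a_6=1, p_6 = 1*74 + 47 = 121, q_6 = 1*11 + 7 = 18.
  i=7: a_7=1, p_7 = 1*121 + 74 = 195, q_7 = 1*18 + 11 = 29.
  i=8: a_8=3, p_8 = 3*195 + 121 = 706, q_8 = 3*29 + 18 = 105.
q_8 = 105 > 51, so the last convergent with denominator <= 51 is p_7/q_7 = 195/29.
The closest fraction with denominator <= 51 is either p_7/q_7 or the intermediate fraction (k*p_7 + p_6)/(k*q_7 + q_6) with the largest k >= 1 whose denominator stays <= 51; these approach x as k grows, and every other convergent or intermediate fraction in range is farther away.
Largest k: floor((51 - q_6)/q_7) = floor((51 - 18)/29) = 1.
That gives (1*195 + 121)/(1*29 + 18) = 316/47.
Compare the errors: |x - 195/29| = |706*29 - 195*105|/(105*29) = 1/3045, and |x - 316/47| = |706*47 - 316*105|/(105*47) = 2/4935.
Cross-multiplying, 1*4935 = 4935 < 6090 = 2*3045, so 1/3045 is smaller: the convergent 195/29 is closer to x than 316/47.

195/29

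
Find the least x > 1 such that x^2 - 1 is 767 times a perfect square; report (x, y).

(x, y) = (31212, 1127)

First expand sqrt(767) as a continued fraction. With x_i = (sqrt(767) + m_i)/d_i and (m_0, d_0) = (0, 1): a_0 = floor(sqrt(767)) = 27, since 27^2 = 729 <= 767 < 784 = 28^2.
Iterate m_{i+1} = d_i*a_i - m_i, d_{i+1} = (767 - m_{i+1}^2)/d_i, a_{i+1} = floor((a_0 + m_{i+1})/d_{i+1}):
  m_1 = 1*27 - 0 = 27, d_1 = (767 - 27^2)/1 = 38/1 = 38, a_1 = floor((27 + 27)/38) = 1.
  m_2 = 38*1 - 27 = 11, d_2 = (767 - 11^2)/38 = 646/38 = 17, a_2 = floor((27 + 11)/17) = 2.
  m_3 = 17*2 - 11 = 23, d_3 = (767 - 23^2)/17 = 238/17 = 14, a_3 = floor((27 + 23)/14) = 3.
  m_4 = 14*3 - 23 = 19, d_4 = (767 - 19^2)/14 = 406/14 = 29, a_4 = floor((27 + 19)/29) = 1.
  m_5 = 29*1 - 19 = 10, d_5 = (767 - 10^2)/29 = 667/29 = 23, a_5 = floor((27 + 10)/23) = 1.
  m_6 = 23*1 - 10 = 13, d_6 = (767 - 13^2)/23 = 598/23 = 26, a_6 = floor((27 + 13)/26) = 1.
  m_7 = 26*1 - 13 = 13, d_7 = (767 - 13^2)/26 = 598/26 = 23, a_7 = floor((27 + 13)/23) = 1.
  m_8 = 23*1 - 13 = 10, d_8 = (767 - 10^2)/23 = 667/23 = 29, a_8 = floor((27 + 10)/29) = 1.
  m_9 = 29*1 - 10 = 19, d_9 = (767 - 19^2)/29 = 406/29 = 14, a_9 = floor((27 + 19)/14) = 3.
  m_10 = 14*3 - 19 = 23, d_10 = (767 - 23^2)/14 = 238/14 = 17, a_10 = floor((27 + 23)/17) = 2.
  m_11 = 17*2 - 23 = 11, d_11 = (767 - 11^2)/17 = 646/17 = 38, a_11 = floor((27 + 11)/38) = 1.
  m_12 = 38*1 - 11 = 27, d_12 = (767 - 27^2)/38 = 38/38 = 1, a_12 = floor((27 + 27)/1) = 54.
  m_13 = 1*54 - 27 = 27, d_13 = (767 - 27^2)/1 = 38/1 = 38: (m_13, d_13) = (m_1, d_1) = (27, 38), so from here the quotients repeat a_1, ..., a_12; the period length is 12.
So sqrt(767) = [27; (1, 2, 3, 1, 1, 1, 1, 1, 3, 2, 1, 54)] with period length k = 12.
k is even, so the fundamental solution of x^2 - 767y^2 = 1 is (p_{k-1}, q_{k-1}) = (p_11, q_11); compute convergents through index 11.
Convergents (p_i = a_i*p_{i-1} + p_{i-2}, q_i = a_i*q_{i-1} + q_{i-2} with p_{-2}=0, p_{-1}=1, q_{-2}=1, q_{-1}=0):
  i=0: a_0=27, p_0 = 27*1 + 0 = 27, q_0 = 27*0 + 1 = 1.
  i=1: a_1=1, p_1 = 1*27 + 1 = 28, q_1 = 1*1 + 0 = 1.
  i=2: a_2=2, p_2 = 2*28 + 27 = 83, q_2 = 2*1 + 1 = 3.
  i=3: a_3=3, p_3 = 3*83 + 28 = 277, q_3 = 3*3 + 1 = 10.
  i=4: a_4=1, p_4 = 1*277 + 83 = 360, q_4 = 1*10 + 3 = 13.
  i=5: a_5=1, p_5 = 1*360 + 277 = 637, q_5 = 1*13 + 10 = 23.
  i=6: a_6=1, p_6 = 1*637 + 360 = 997, q_6 = 1*23 + 13 = 36.
  i=7: a_7=1, p_7 = 1*997 + 637 = 1634, q_7 = 1*36 + 23 = 59.
  i=8: a_8=1, p_8 = 1*1634 + 997 = 2631, q_8 = 1*59 + 36 = 95.
  i=9: a_9=3, p_9 = 3*2631 + 1634 = 9527, q_9 = 3*95 + 59 = 344.
  i=10: a_10=2, p_10 = 2*9527 + 2631 = 21685, q_10 = 2*344 + 95 = 783.
  i=11: a_11=1, p_11 = 1*21685 + 9527 = 31212, q_11 = 1*783 + 344 = 1127.
Check: 31212^2 - 767*1127^2 = 974188944 - 974188943 = 1, so (x, y) = (31212, 1127) solves the equation, and by the theorem it is the least positive solution.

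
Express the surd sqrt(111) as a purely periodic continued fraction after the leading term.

[10; (1, 1, 6, 1, 1, 20)]

Write x_i = (sqrt(111) + m_i)/d_i with (m_0, d_0) = (0, 1). a_0 = floor(sqrt(111)) = 10, since 10^2 = 100 <= 111 < 121 = 11^2.
Iterate m_{i+1} = d_i*a_i - m_i, d_{i+1} = (111 - m_{i+1}^2)/d_i, a_{i+1} = floor((a_0 + m_{i+1})/d_{i+1}):
  m_1 = 1*10 - 0 = 10, d_1 = (111 - 10^2)/1 = 11/1 = 11, a_1 = floor((10 + 10)/11) = 1.
  m_2 = 11*1 - 10 = 1, d_2 = (111 - 1^2)/11 = 110/11 = 10, a_2 = floor((10 + 1)/10) = 1.
  m_3 = 10*1 - 1 = 9, d_3 = (111 - 9^2)/10 = 30/10 = 3, a_3 = floor((10 + 9)/3) = 6.
  m_4 = 3*6 - 9 = 9, d_4 = (111 - 9^2)/3 = 30/3 = 10, a_4 = floor((10 + 9)/10) = 1.
  m_5 = 10*1 - 9 = 1, d_5 = (111 - 1^2)/10 = 110/10 = 11, a_5 = floor((10 + 1)/11) = 1.
  m_6 = 11*1 - 1 = 10, d_6 = (111 - 10^2)/11 = 11/11 = 1, a_6 = floor((10 + 10)/1) = 20.
  m_7 = 1*20 - 10 = 10, d_7 = (111 - 10^2)/1 = 11/1 = 11: (m_7, d_7) = (m_1, d_1) = (10, 11), so from here the quotients repeat a_1, ..., a_6; the period length is 6.
Hence the expansion of sqrt(111) is a_0 = 10 followed by the repeating block 1, 1, 6, 1, 1, 20 (period 6).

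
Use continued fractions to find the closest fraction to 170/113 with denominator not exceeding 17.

3/2

Expand x = 170/113 as a continued fraction with the Euclidean algorithm:
  170 = 1*113 + 57, so a_0 = 1.
  113 = 1*57 + 56, so a_1 = 1.
  57 = 1*56 + 1, so a_2 = 1.
  56 = 56*1 + 0, so a_3 = 56.
so x = [1; 1, 1, 56].
Convergents (p_i = a_i*p_{i-1} + p_{i-2}, q_i = a_i*q_{i-1} + q_{i-2} with p_{-2}=0, p_{-1}=1, q_{-2}=1, q_{-1}=0), until the denominator exceeds 17:
  i=0: a_0=1, p_0 = 1*1 + 0 = 1, q_0 = 1*0 + 1 = 1.
  i=1: a_1=1, p_1 = 1*1 + 1 = 2, q_1 = 1*1 + 0 = 1.
  i=2: a_2=1, p_2 = 1*2 + 1 = 3, q_2 = 1*1 + 1 = 2.
  i=3: a_3=56, p_3 = 56*3 + 2 = 170, q_3 = 56*2 + 1 = 113.
q_3 = 113 > 17, so the last convergent with denominator <= 17 is p_2/q_2 = 3/2.
The closest fraction with denominator <= 17 is either p_2/q_2 or the intermediate fraction (k*p_2 + p_1)/(k*q_2 + q_1) with the largest k >= 1 whose denominator stays <= 17; these approach x as k grows, and every other convergent or intermediate fraction in range is farther away.
Largest k: floor((17 - q_1)/q_2) = floor((17 - 1)/2) = 8.
That gives (8*3 + 2)/(8*2 + 1) = 26/17.
Compare the errors: |x - 3/2| = |170*2 - 3*113|/(113*2) = 1/226, and |x - 26/17| = |170*17 - 26*113|/(113*17) = 48/1921.
Cross-multiplying, 1*1921 = 1921 < 10848 = 48*226, so 1/226 is smaller: the convergent 3/2 is closer to x than 26/17.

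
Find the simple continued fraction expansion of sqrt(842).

Write x_i = (sqrt(842) + m_i)/d_i with (m_0, d_0) = (0, 1). a_0 = floor(sqrt(842)) = 29, since 29^2 = 841 <= 842 < 900 = 30^2.
Iterate m_{i+1} = d_i*a_i - m_i, d_{i+1} = (842 - m_{i+1}^2)/d_i, a_{i+1} = floor((a_0 + m_{i+1})/d_{i+1}):
  m_1 = 1*29 - 0 = 29, d_1 = (842 - 29^2)/1 = 1/1 = 1, a_1 = floor((29 + 29)/1) = 58.
  m_2 = 1*58 - 29 = 29, d_2 = (842 - 29^2)/1 = 1/1 = 1: (m_2, d_2) = (m_1, d_1) = (29, 1), so from here the quotient a_1 repeats; the period length is 1.
Hence the expansion of sqrt(842) is a_0 = 29 followed by the repeating block 58 (period 1).

[29; (58)]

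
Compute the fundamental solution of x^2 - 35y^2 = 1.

(x, y) = (6, 1)

First expand sqrt(35) as a continued fraction. With x_i = (sqrt(35) + m_i)/d_i and (m_0, d_0) = (0, 1): a_0 = floor(sqrt(35)) = 5, since 5^2 = 25 <= 35 < 36 = 6^2.
Iterate m_{i+1} = d_i*a_i - m_i, d_{i+1} = (35 - m_{i+1}^2)/d_i, a_{i+1} = floor((a_0 + m_{i+1})/d_{i+1}):
  m_1 = 1*5 - 0 = 5, d_1 = (35 - 5^2)/1 = 10/1 = 10, a_1 = floor((5 + 5)/10) = 1.
  m_2 = 10*1 - 5 = 5, d_2 = (35 - 5^2)/10 = 10/10 = 1, a_2 = floor((5 + 5)/1) = 10.
  m_3 = 1*10 - 5 = 5, d_3 = (35 - 5^2)/1 = 10/1 = 10: (m_3, d_3) = (m_1, d_1) = (5, 10), so from here the quotients repeat a_1, a_2; the period length is 2.
So sqrt(35) = [5; (1, 10)] with period length k = 2.
k is even, so the fundamental solution of x^2 - 35y^2 = 1 is (p_{k-1}, q_{k-1}) = (p_1, q_1); compute convergents through index 1.
Convergents (p_i = a_i*p_{i-1} + p_{i-2}, q_i = a_i*q_{i-1} + q_{i-2} with p_{-2}=0, p_{-1}=1, q_{-2}=1, q_{-1}=0):
  i=0: a_0=5, p_0 = 5*1 + 0 = 5, q_0 = 5*0 + 1 = 1.
  i=1: a_1=1, p_1 = 1*5 + 1 = 6, q_1 = 1*1 + 0 = 1.
Check: 6^2 - 35*1^2 = 36 - 35 = 1, so (x, y) = (6, 1) solves the equation, and by the theorem it is the least positive solution.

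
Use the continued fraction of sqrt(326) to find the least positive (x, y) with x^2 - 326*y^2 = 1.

(x, y) = (325, 18)

First expand sqrt(326) as a continued fraction. With x_i = (sqrt(326) + m_i)/d_i and (m_0, d_0) = (0, 1): a_0 = floor(sqrt(326)) = 18, since 18^2 = 324 <= 326 < 361 = 19^2.
Iterate m_{i+1} = d_i*a_i - m_i, d_{i+1} = (326 - m_{i+1}^2)/d_i, a_{i+1} = floor((a_0 + m_{i+1})/d_{i+1}):
  m_1 = 1*18 - 0 = 18, d_1 = (326 - 18^2)/1 = 2/1 = 2, a_1 = floor((18 + 18)/2) = 18.
  m_2 = 2*18 - 18 = 18, d_2 = (326 - 18^2)/2 = 2/2 = 1, a_2 = floor((18 + 18)/1) = 36.
  m_3 = 1*36 - 18 = 18, d_3 = (326 - 18^2)/1 = 2/1 = 2: (m_3, d_3) = (m_1, d_1) = (18, 2), so from here the quotients repeat a_1, a_2; the period length is 2.
So sqrt(326) = [18; (18, 36)] with period length k = 2.
k is even, so the fundamental solution of x^2 - 326y^2 = 1 is (p_{k-1}, q_{k-1}) = (p_1, q_1); compute convergents through index 1.
Convergents (p_i = a_i*p_{i-1} + p_{i-2}, q_i = a_i*q_{i-1} + q_{i-2} with p_{-2}=0, p_{-1}=1, q_{-2}=1, q_{-1}=0):
  i=0: a_0=18, p_0 = 18*1 + 0 = 18, q_0 = 18*0 + 1 = 1.
  i=1: a_1=18, p_1 = 18*18 + 1 = 325, q_1 = 18*1 + 0 = 18.
Check: 325^2 - 326*18^2 = 105625 - 105624 = 1, so (x, y) = (325, 18) solves the equation, and by the theorem it is the least positive solution.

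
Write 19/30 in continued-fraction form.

Run the Euclidean algorithm on 19 and 30; the successive quotients are the partial quotients a_0, a_1, ... (each step inverts the fractional part left over by the previous one):
  19 = 0*30 + 19, so a_0 = 0.
  30 = 1*19 + 11, so a_1 = 1.
  19 = 1*11 + 8, so a_2 = 1.
  11 = 1*8 + 3, so a_3 = 1.
  8 = 2*3 + 2, so a_4 = 2.
  3 = 1*2 + 1, so a_5 = 1.
  2 = 2*1 + 0, so a_6 = 2.
The remainder reaches 0 after 7 divisions, so the expansion has 7 partial quotients, read off in order.

[0; 1, 1, 1, 2, 1, 2]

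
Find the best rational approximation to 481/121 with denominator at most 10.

Expand x = 481/121 as a continued fraction with the Euclidean algorithm:
  481 = 3*121 + 118, so a_0 = 3.
  121 = 1*118 + 3, so a_1 = 1.
  118 = 39*3 + 1, so a_2 = 39.
  3 = 3*1 + 0, so a_3 = 3.
so x = [3; 1, 39, 3].
Convergents (p_i = a_i*p_{i-1} + p_{i-2}, q_i = a_i*q_{i-1} + q_{i-2} with p_{-2}=0, p_{-1}=1, q_{-2}=1, q_{-1}=0), until the denominator exceeds 10:
  i=0: a_0=3, p_0 = 3*1 + 0 = 3, q_0 = 3*0 + 1 = 1.
  i=1: a_1=1, p_1 = 1*3 + 1 = 4, q_1 = 1*1 + 0 = 1.
  i=2: a_2=39, p_2 = 39*4 + 3 = 159, q_2 = 39*1 + 1 = 40.
q_2 = 40 > 10, so the last convergent with denominator <= 10 is p_1/q_1 = 4/1.
The closest fraction with denominator <= 10 is either p_1/q_1 or the intermediate fraction (k*p_1 + p_0)/(k*q_1 + q_0) with the largest k >= 1 whose denominator stays <= 10; these approach x as k grows, and every other convergent or intermediate fraction in range is farther away.
Largest k: floor((10 - q_0)/q_1) = floor((10 - 1)/1) = 9.
That gives (9*4 + 3)/(9*1 + 1) = 39/10.
Compare the errors: |x - 4/1| = |481*1 - 4*121|/(121*1) = 3/121, and |x - 39/10| = |481*10 - 39*121|/(121*10) = 91/1210.
Cross-multiplying, 3*1210 = 3630 < 11011 = 91*121, so 3/121 is smaller: the convergent 4/1 is closer to x than 39/10.

4/1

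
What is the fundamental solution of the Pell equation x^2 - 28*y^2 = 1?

(x, y) = (127, 24)

First expand sqrt(28) as a continued fraction. With x_i = (sqrt(28) + m_i)/d_i and (m_0, d_0) = (0, 1): a_0 = floor(sqrt(28)) = 5, since 5^2 = 25 <= 28 < 36 = 6^2.
Iterate m_{i+1} = d_i*a_i - m_i, d_{i+1} = (28 - m_{i+1}^2)/d_i, a_{i+1} = floor((a_0 + m_{i+1})/d_{i+1}):
  m_1 = 1*5 - 0 = 5, d_1 = (28 - 5^2)/1 = 3/1 = 3, a_1 = floor((5 + 5)/3) = 3.
  m_2 = 3*3 - 5 = 4, d_2 = (28 - 4^2)/3 = 12/3 = 4, a_2 = floor((5 + 4)/4) = 2.
  m_3 = 4*2 - 4 = 4, d_3 = (28 - 4^2)/4 = 12/4 = 3, a_3 = floor((5 + 4)/3) = 3.
  m_4 = 3*3 - 4 = 5, d_4 = (28 - 5^2)/3 = 3/3 = 1, a_4 = floor((5 + 5)/1) = 10.
  m_5 = 1*10 - 5 = 5, d_5 = (28 - 5^2)/1 = 3/1 = 3: (m_5, d_5) = (m_1, d_1) = (5, 3), so from here the quotients repeat a_1, ..., a_4; the period length is 4.
So sqrt(28) = [5; (3, 2, 3, 10)] with period length k = 4.
k is even, so the fundamental solution of x^2 - 28y^2 = 1 is (p_{k-1}, q_{k-1}) = (p_3, q_3); compute convergents through index 3.
Convergents (p_i = a_i*p_{i-1} + p_{i-2}, q_i = a_i*q_{i-1} + q_{i-2} with p_{-2}=0, p_{-1}=1, q_{-2}=1, q_{-1}=0):
  i=0: a_0=5, p_0 = 5*1 + 0 = 5, q_0 = 5*0 + 1 = 1.
  i=1: a_1=3, p_1 = 3*5 + 1 = 16, q_1 = 3*1 + 0 = 3.
  i=2: a_2=2, p_2 = 2*16 + 5 = 37, q_2 = 2*3 + 1 = 7.
  i=3: a_3=3, p_3 = 3*37 + 16 = 127, q_3 = 3*7 + 3 = 24.
Check: 127^2 - 28*24^2 = 16129 - 16128 = 1, so (x, y) = (127, 24) solves the equation, and by the theorem it is the least positive solution.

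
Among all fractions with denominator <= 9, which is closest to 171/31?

Expand x = 171/31 as a continued fraction with the Euclidean algorithm:
  171 = 5*31 + 16, so a_0 = 5.
  31 = 1*16 + 15, so a_1 = 1.
  16 = 1*15 + 1, so a_2 = 1.
  15 = 15*1 + 0, so a_3 = 15.
so x = [5; 1, 1, 15].
Convergents (p_i = a_i*p_{i-1} + p_{i-2}, q_i = a_i*q_{i-1} + q_{i-2} with p_{-2}=0, p_{-1}=1, q_{-2}=1, q_{-1}=0), until the denominator exceeds 9:
  i=0: a_0=5, p_0 = 5*1 + 0 = 5, q_0 = 5*0 + 1 = 1.
  i=1: a_1=1, p_1 = 1*5 + 1 = 6, q_1 = 1*1 + 0 = 1.
  i=2: a_2=1, p_2 = 1*6 + 5 = 11, q_2 = 1*1 + 1 = 2.
  i=3: a_3=15, p_3 = 15*11 + 6 = 171, q_3 = 15*2 + 1 = 31.
q_3 = 31 > 9, so the last convergent with denominator <= 9 is p_2/q_2 = 11/2.
The closest fraction with denominator <= 9 is either p_2/q_2 or the intermediate fraction (k*p_2 + p_1)/(k*q_2 + q_1) with the largest k >= 1 whose denominator stays <= 9; these approach x as k grows, and every other convergent or intermediate fraction in range is farther away.
Largest k: floor((9 - q_1)/q_2) = floor((9 - 1)/2) = 4.
That gives (4*11 + 6)/(4*2 + 1) = 50/9.
Compare the errors: |x - 11/2| = |171*2 - 11*31|/(31*2) = 1/62, and |x - 50/9| = |171*9 - 50*31|/(31*9) = 11/279.
Cross-multiplying, 1*279 = 279 < 682 = 11*62, so 1/62 is smaller: the convergent 11/2 is closer to x than 50/9.

11/2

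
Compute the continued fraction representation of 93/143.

Run the Euclidean algorithm on 93 and 143; the successive quotients are the partial quotients a_0, a_1, ... (each step inverts the fractional part left over by the previous one):
  93 = 0*143 + 93, so a_0 = 0.
  143 = 1*93 + 50, so a_1 = 1.
  93 = 1*50 + 43, so a_2 = 1.
  50 = 1*43 + 7, so a_3 = 1.
  43 = 6*7 + 1, so a_4 = 6.
  7 = 7*1 + 0, so a_5 = 7.
The remainder reaches 0 after 6 divisions, so the expansion has 6 partial quotients, read off in order.

[0; 1, 1, 1, 6, 7]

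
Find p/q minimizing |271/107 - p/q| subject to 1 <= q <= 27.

Expand x = 271/107 as a continued fraction with the Euclidean algorithm:
  271 = 2*107 + 57, so a_0 = 2.
  107 = 1*57 + 50, so a_1 = 1.
  57 = 1*50 + 7, so a_2 = 1.
  50 = 7*7 + 1, so a_3 = 7.
  7 = 7*1 + 0, so a_4 = 7.
so x = [2; 1, 1, 7, 7].
Convergents (p_i = a_i*p_{i-1} + p_{i-2}, q_i = a_i*q_{i-1} + q_{i-2} with p_{-2}=0, p_{-1}=1, q_{-2}=1, q_{-1}=0), until the denominator exceeds 27:
  i=0: a_0=2, p_0 = 2*1 + 0 = 2, q_0 = 2*0 + 1 = 1.
  i=1: a_1=1, p_1 = 1*2 + 1 = 3, q_1 = 1*1 + 0 = 1.
  i=2: a_2=1, p_2 = 1*3 + 2 = 5, q_2 = 1*1 + 1 = 2.
  i=3: a_3=7, p_3 = 7*5 + 3 = 38, q_3 = 7*2 + 1 = 15.
  i=4: a_4=7, p_4 = 7*38 + 5 = 271, q_4 = 7*15 + 2 = 107.
q_4 = 107 > 27, so the last convergent with denominator <= 27 is p_3/q_3 = 38/15.
The closest fraction with denominator <= 27 is either p_3/q_3 or the intermediate fraction (k*p_3 + p_2)/(k*q_3 + q_2) with the largest k >= 1 whose denominator stays <= 27; these approach x as k grows, and every other convergent or intermediate fraction in range is farther away.
Largest k: floor((27 - q_2)/q_3) = floor((27 - 2)/15) = 1.
That gives (1*38 + 5)/(1*15 + 2) = 43/17.
Compare the errors: |x - 38/15| = |271*15 - 38*107|/(107*15) = 1/1605, and |x - 43/17| = |271*17 - 43*107|/(107*17) = 6/1819.
Cross-multiplying, 1*1819 = 1819 < 9630 = 6*1605, so 1/1605 is smaller: the convergent 38/15 is closer to x than 43/17.

38/15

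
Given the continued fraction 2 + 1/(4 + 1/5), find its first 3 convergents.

2/1, 9/4, 47/21

Using the convergent recurrence p_i = a_i*p_{i-1} + p_{i-2}, q_i = a_i*q_{i-1} + q_{i-2} with p_{-2}=0, p_{-1}=1, q_{-2}=1, q_{-1}=0:
  i=0: a_0=2, p_0 = 2*1 + 0 = 2, q_0 = 2*0 + 1 = 1.
  i=1: a_1=4, p_1 = 4*2 + 1 = 9, q_1 = 4*1 + 0 = 4.
  i=2: a_2=5, p_2 = 5*9 + 2 = 47, q_2 = 5*4 + 1 = 21.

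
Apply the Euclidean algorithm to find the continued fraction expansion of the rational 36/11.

Run the Euclidean algorithm on 36 and 11; the successive quotients are the partial quotients a_0, a_1, ... (each step inverts the fractional part left over by the previous one):
  36 = 3*11 + 3, so a_0 = 3.
  11 = 3*3 + 2, so a_1 = 3.
  3 = 1*2 + 1, so a_2 = 1.
  2 = 2*1 + 0, so a_3 = 2.
The remainder reaches 0 after 4 divisions, so the expansion has 4 partial quotients, read off in order.

[3; 3, 1, 2]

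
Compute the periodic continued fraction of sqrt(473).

[21; (1, 2, 1, 42)]

Write x_i = (sqrt(473) + m_i)/d_i with (m_0, d_0) = (0, 1). a_0 = floor(sqrt(473)) = 21, since 21^2 = 441 <= 473 < 484 = 22^2.
Iterate m_{i+1} = d_i*a_i - m_i, d_{i+1} = (473 - m_{i+1}^2)/d_i, a_{i+1} = floor((a_0 + m_{i+1})/d_{i+1}):
  m_1 = 1*21 - 0 = 21, d_1 = (473 - 21^2)/1 = 32/1 = 32, a_1 = floor((21 + 21)/32) = 1.
  m_2 = 32*1 - 21 = 11, d_2 = (473 - 11^2)/32 = 352/32 = 11, a_2 = floor((21 + 11)/11) = 2.
  m_3 = 11*2 - 11 = 11, d_3 = (473 - 11^2)/11 = 352/11 = 32, a_3 = floor((21 + 11)/32) = 1.
  m_4 = 32*1 - 11 = 21, d_4 = (473 - 21^2)/32 = 32/32 = 1, a_4 = floor((21 + 21)/1) = 42.
  m_5 = 1*42 - 21 = 21, d_5 = (473 - 21^2)/1 = 32/1 = 32: (m_5, d_5) = (m_1, d_1) = (21, 32), so from here the quotients repeat a_1, ..., a_4; the period length is 4.
Hence the expansion of sqrt(473) is a_0 = 21 followed by the repeating block 1, 2, 1, 42 (period 4).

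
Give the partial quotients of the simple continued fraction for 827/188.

[4; 2, 1, 1, 37]

Run the Euclidean algorithm on 827 and 188; the successive quotients are the partial quotients a_0, a_1, ... (each step inverts the fractional part left over by the previous one):
  827 = 4*188 + 75, so a_0 = 4.
  188 = 2*75 + 38, so a_1 = 2.
  75 = 1*38 + 37, so a_2 = 1.
  38 = 1*37 + 1, so a_3 = 1.
  37 = 37*1 + 0, so a_4 = 37.
The remainder reaches 0 after 5 divisions, so the expansion has 5 partial quotients, read off in order.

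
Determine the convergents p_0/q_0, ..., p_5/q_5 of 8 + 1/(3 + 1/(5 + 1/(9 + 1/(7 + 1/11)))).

8/1, 25/3, 133/16, 1222/147, 8687/1045, 96779/11642

Using the convergent recurrence p_i = a_i*p_{i-1} + p_{i-2}, q_i = a_i*q_{i-1} + q_{i-2} with p_{-2}=0, p_{-1}=1, q_{-2}=1, q_{-1}=0:
  i=0: a_0=8, p_0 = 8*1 + 0 = 8, q_0 = 8*0 + 1 = 1.
  i=1: a_1=3, p_1 = 3*8 + 1 = 25, q_1 = 3*1 + 0 = 3.
  i=2: a_2=5, p_2 = 5*25 + 8 = 133, q_2 = 5*3 + 1 = 16.
  i=3: a_3=9, p_3 = 9*133 + 25 = 1222, q_3 = 9*16 + 3 = 147.
  i=4: a_4=7, p_4 = 7*1222 + 133 = 8687, q_4 = 7*147 + 16 = 1045.
  i=5: a_5=11, p_5 = 11*8687 + 1222 = 96779, q_5 = 11*1045 + 147 = 11642.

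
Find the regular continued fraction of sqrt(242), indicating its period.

Write x_i = (sqrt(242) + m_i)/d_i with (m_0, d_0) = (0, 1). a_0 = floor(sqrt(242)) = 15, since 15^2 = 225 <= 242 < 256 = 16^2.
Iterate m_{i+1} = d_i*a_i - m_i, d_{i+1} = (242 - m_{i+1}^2)/d_i, a_{i+1} = floor((a_0 + m_{i+1})/d_{i+1}):
  m_1 = 1*15 - 0 = 15, d_1 = (242 - 15^2)/1 = 17/1 = 17, a_1 = floor((15 + 15)/17) = 1.
  m_2 = 17*1 - 15 = 2, d_2 = (242 - 2^2)/17 = 238/17 = 14, a_2 = floor((15 + 2)/14) = 1.
  m_3 = 14*1 - 2 = 12, d_3 = (242 - 12^2)/14 = 98/14 = 7, a_3 = floor((15 + 12)/7) = 3.
  m_4 = 7*3 - 12 = 9, d_4 = (242 - 9^2)/7 = 161/7 = 23, a_4 = floor((15 + 9)/23) = 1.
  m_5 = 23*1 - 9 = 14, d_5 = (242 - 14^2)/23 = 46/23 = 2, a_5 = floor((15 + 14)/2) = 14.
  m_6 = 2*14 - 14 = 14, d_6 = (242 - 14^2)/2 = 46/2 = 23, a_6 = floor((15 + 14)/23) = 1.
  m_7 = 23*1 - 14 = 9, d_7 = (242 - 9^2)/23 = 161/23 = 7, a_7 = floor((15 + 9)/7) = 3.
  m_8 = 7*3 - 9 = 12, d_8 = (242 - 12^2)/7 = 98/7 = 14, a_8 = floor((15 + 12)/14) = 1.
  m_9 = 14*1 - 12 = 2, d_9 = (242 - 2^2)/14 = 238/14 = 17, a_9 = floor((15 + 2)/17) = 1.
  m_10 = 17*1 - 2 = 15, d_10 = (242 - 15^2)/17 = 17/17 = 1, a_10 = floor((15 + 15)/1) = 30.
  m_11 = 1*30 - 15 = 15, d_11 = (242 - 15^2)/1 = 17/1 = 17: (m_11, d_11) = (m_1, d_1) = (15, 17), so from here the quotients repeat a_1, ..., a_10; the period length is 10.
Hence the expansion of sqrt(242) is a_0 = 15 followed by the repeating block 1, 1, 3, 1, 14, 1, 3, 1, 1, 30 (period 10).

[15; (1, 1, 3, 1, 14, 1, 3, 1, 1, 30)]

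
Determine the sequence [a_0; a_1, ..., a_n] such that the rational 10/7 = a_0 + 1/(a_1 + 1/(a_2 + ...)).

Run the Euclidean algorithm on 10 and 7; the successive quotients are the partial quotients a_0, a_1, ... (each step inverts the fractional part left over by the previous one):
  10 = 1*7 + 3, so a_0 = 1.
  7 = 2*3 + 1, so a_1 = 2.
  3 = 3*1 + 0, so a_2 = 3.
The remainder reaches 0 after 3 divisions, so the expansion has 3 partial quotients, read off in order.

[1; 2, 3]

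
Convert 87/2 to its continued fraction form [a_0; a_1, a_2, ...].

[43; 2]

Run the Euclidean algorithm on 87 and 2; the successive quotients are the partial quotients a_0, a_1, ... (each step inverts the fractional part left over by the previous one):
  87 = 43*2 + 1, so a_0 = 43.
  2 = 2*1 + 0, so a_1 = 2.
The remainder reaches 0 after 2 divisions, so the expansion has 2 partial quotients, read off in order.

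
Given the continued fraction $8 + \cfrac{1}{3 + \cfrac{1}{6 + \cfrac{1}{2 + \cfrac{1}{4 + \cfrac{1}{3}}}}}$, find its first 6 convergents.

Using the convergent recurrence p_i = a_i*p_{i-1} + p_{i-2}, q_i = a_i*q_{i-1} + q_{i-2} with p_{-2}=0, p_{-1}=1, q_{-2}=1, q_{-1}=0:
  i=0: a_0=8, p_0 = 8*1 + 0 = 8, q_0 = 8*0 + 1 = 1.
  i=1: a_1=3, p_1 = 3*8 + 1 = 25, q_1 = 3*1 + 0 = 3.
  i=2: a_2=6, p_2 = 6*25 + 8 = 158, q_2 = 6*3 + 1 = 19.
  i=3: a_3=2, p_3 = 2*158 + 25 = 341, q_3 = 2*19 + 3 = 41.
  i=4: a_4=4, p_4 = 4*341 + 158 = 1522, q_4 = 4*41 + 19 = 183.
  i=5: a_5=3, p_5 = 3*1522 + 341 = 4907, q_5 = 3*183 + 41 = 590.

8/1, 25/3, 158/19, 341/41, 1522/183, 4907/590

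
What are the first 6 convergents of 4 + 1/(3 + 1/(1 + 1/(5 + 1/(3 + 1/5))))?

4/1, 13/3, 17/4, 98/23, 311/73, 1653/388

Using the convergent recurrence p_i = a_i*p_{i-1} + p_{i-2}, q_i = a_i*q_{i-1} + q_{i-2} with p_{-2}=0, p_{-1}=1, q_{-2}=1, q_{-1}=0:
  i=0: a_0=4, p_0 = 4*1 + 0 = 4, q_0 = 4*0 + 1 = 1.
  i=1: a_1=3, p_1 = 3*4 + 1 = 13, q_1 = 3*1 + 0 = 3.
  i=2: a_2=1, p_2 = 1*13 + 4 = 17, q_2 = 1*3 + 1 = 4.
  i=3: a_3=5, p_3 = 5*17 + 13 = 98, q_3 = 5*4 + 3 = 23.
  i=4: a_4=3, p_4 = 3*98 + 17 = 311, q_4 = 3*23 + 4 = 73.
  i=5: a_5=5, p_5 = 5*311 + 98 = 1653, q_5 = 5*73 + 23 = 388.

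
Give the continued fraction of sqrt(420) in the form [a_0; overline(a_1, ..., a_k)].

[20; overline(2, 40)]

Write x_i = (sqrt(420) + m_i)/d_i with (m_0, d_0) = (0, 1). a_0 = floor(sqrt(420)) = 20, since 20^2 = 400 <= 420 < 441 = 21^2.
Iterate m_{i+1} = d_i*a_i - m_i, d_{i+1} = (420 - m_{i+1}^2)/d_i, a_{i+1} = floor((a_0 + m_{i+1})/d_{i+1}):
  m_1 = 1*20 - 0 = 20, d_1 = (420 - 20^2)/1 = 20/1 = 20, a_1 = floor((20 + 20)/20) = 2.
  m_2 = 20*2 - 20 = 20, d_2 = (420 - 20^2)/20 = 20/20 = 1, a_2 = floor((20 + 20)/1) = 40.
  m_3 = 1*40 - 20 = 20, d_3 = (420 - 20^2)/1 = 20/1 = 20: (m_3, d_3) = (m_1, d_1) = (20, 20), so from here the quotients repeat a_1, a_2; the period length is 2.
Hence the expansion of sqrt(420) is a_0 = 20 followed by the repeating block 2, 40 (period 2).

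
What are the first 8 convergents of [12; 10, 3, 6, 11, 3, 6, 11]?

Using the convergent recurrence p_i = a_i*p_{i-1} + p_{i-2}, q_i = a_i*q_{i-1} + q_{i-2} with p_{-2}=0, p_{-1}=1, q_{-2}=1, q_{-1}=0:
  i=0: a_0=12, p_0 = 12*1 + 0 = 12, q_0 = 12*0 + 1 = 1.
  i=1: a_1=10, p_1 = 10*12 + 1 = 121, q_1 = 10*1 + 0 = 10.
  i=2: a_2=3, p_2 = 3*121 + 12 = 375, q_2 = 3*10 + 1 = 31.
  i=3: a_3=6, p_3 = 6*375 + 121 = 2371, q_3 = 6*31 + 10 = 196.
  i=4: a_4=11, p_4 = 11*2371 + 375 = 26456, q_4 = 11*196 + 31 = 2187.
  i=5: a_5=3, p_5 = 3*26456 + 2371 = 81739, q_5 = 3*2187 + 196 = 6757.
  i=6: a_6=6, p_6 = 6*81739 + 26456 = 516890, q_6 = 6*6757 + 2187 = 42729.
  i=7: a_7=11, p_7 = 11*516890 + 81739 = 5767529, q_7 = 11*42729 + 6757 = 476776.

12/1, 121/10, 375/31, 2371/196, 26456/2187, 81739/6757, 516890/42729, 5767529/476776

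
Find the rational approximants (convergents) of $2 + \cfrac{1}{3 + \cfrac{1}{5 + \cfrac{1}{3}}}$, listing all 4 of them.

Using the convergent recurrence p_i = a_i*p_{i-1} + p_{i-2}, q_i = a_i*q_{i-1} + q_{i-2} with p_{-2}=0, p_{-1}=1, q_{-2}=1, q_{-1}=0:
  i=0: a_0=2, p_0 = 2*1 + 0 = 2, q_0 = 2*0 + 1 = 1.
  i=1: a_1=3, p_1 = 3*2 + 1 = 7, q_1 = 3*1 + 0 = 3.
  i=2: a_2=5, p_2 = 5*7 + 2 = 37, q_2 = 5*3 + 1 = 16.
  i=3: a_3=3, p_3 = 3*37 + 7 = 118, q_3 = 3*16 + 3 = 51.

2/1, 7/3, 37/16, 118/51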